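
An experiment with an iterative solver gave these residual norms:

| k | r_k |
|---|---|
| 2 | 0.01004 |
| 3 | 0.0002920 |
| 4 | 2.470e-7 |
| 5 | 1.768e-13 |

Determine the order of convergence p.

2

Consecutive ratios: r_5/r_4 = 1.768e-13/2.470e-7 = 7.15789e-07, r_4/r_3 = 2.470e-7/0.0002920 = 0.00084589.
p ≈ ln(7.15789e-07)/ln(0.00084589) = -14.1499/-7.0751 ≈ 2.00.
So the convergence is quadratic (order 2).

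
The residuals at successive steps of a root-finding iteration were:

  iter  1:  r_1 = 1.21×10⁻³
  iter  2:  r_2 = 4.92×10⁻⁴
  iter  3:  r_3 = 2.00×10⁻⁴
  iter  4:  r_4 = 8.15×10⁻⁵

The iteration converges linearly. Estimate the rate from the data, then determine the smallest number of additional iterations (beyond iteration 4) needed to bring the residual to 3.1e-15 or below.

Rate ρ ≈ r_4/r_3 = 8.15×10⁻⁵/2.00×10⁻⁴ = 0.4075.
After j more steps, r_{4+j} ≈ 8.15×10⁻⁵·ρ^j; need ρ^j ≤ 3.1e-15/8.15×10⁻⁵ = 3.80368e-11.
j ≥ ln(3.80368e-11)/ln(0.4075) = -23.9925/-0.89771 = 26.726.
So 27 more iterations are needed.

27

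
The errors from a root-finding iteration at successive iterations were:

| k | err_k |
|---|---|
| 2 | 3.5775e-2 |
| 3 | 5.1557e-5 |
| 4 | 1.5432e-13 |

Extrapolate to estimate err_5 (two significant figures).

First estimate the order: p ≈ ln(err_4/err_3) / ln(err_3/err_2) = ln(1.5432e-13/5.1557e-5)/ln(5.1557e-5/3.5775e-2) = ln(2.99319e-09)/ln(0.00144115) ≈ 3.0000.
Then err_5 ≈ err_4·(err_4/err_3)^p = 1.5432e-13·(2.99319e-09)^3.0000 = 1.5432e-13·2.68165e-26 ≈ 4.138e-39.

4.1e-39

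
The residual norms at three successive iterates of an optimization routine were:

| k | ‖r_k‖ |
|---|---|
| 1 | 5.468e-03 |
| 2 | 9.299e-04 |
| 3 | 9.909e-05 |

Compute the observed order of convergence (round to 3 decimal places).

p ≈ ln(‖r_3‖/‖r_2‖) / ln(‖r_2‖/‖r_1‖)
  = ln(9.909e-05/9.299e-04) / ln(9.299e-04/5.468e-03)
  = ln(0.10656) / ln(0.170062)
  = -2.239047 / -1.771592 ≈ 1.263862

1.264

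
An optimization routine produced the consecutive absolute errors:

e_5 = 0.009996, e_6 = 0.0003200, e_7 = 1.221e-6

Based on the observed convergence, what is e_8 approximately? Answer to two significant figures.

First estimate the order: p ≈ ln(e_7/e_6) / ln(e_6/e_5) = ln(1.221e-6/0.0003200)/ln(0.0003200/0.009996) = ln(0.00381563)/ln(0.0320128) ≈ 1.6180.
Then e_8 ≈ e_7·(e_7/e_6)^p = 1.221e-6·(0.00381563)^1.6180 = 1.221e-6·0.000122173 ≈ 1.492e-10.

1.5e-10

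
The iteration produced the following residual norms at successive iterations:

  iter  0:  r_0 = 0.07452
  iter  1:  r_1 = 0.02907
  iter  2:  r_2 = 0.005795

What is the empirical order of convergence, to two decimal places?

1.71

p ≈ ln(r_2/r_1) / ln(r_1/r_0)
  = ln(0.005795/0.02907) / ln(0.02907/0.07452)
  = ln(0.199346) / ln(0.390097)
  = -1.61271 / -0.94136 ≈ 1.71317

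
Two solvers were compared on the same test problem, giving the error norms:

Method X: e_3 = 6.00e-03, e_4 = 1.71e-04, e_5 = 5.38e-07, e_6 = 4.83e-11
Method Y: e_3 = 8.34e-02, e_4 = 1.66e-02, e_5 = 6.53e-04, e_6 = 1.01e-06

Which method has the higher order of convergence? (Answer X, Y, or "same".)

Method X: p ≈ ln(4.83e-11/5.38e-07)/ln(5.38e-07/1.71e-04) ≈ 1.62.
Method Y: p ≈ ln(1.01e-06/6.53e-04)/ln(6.53e-04/1.66e-02) ≈ 2.00.
Method Y has the higher order (≈2.0 vs ≈1.6).

Y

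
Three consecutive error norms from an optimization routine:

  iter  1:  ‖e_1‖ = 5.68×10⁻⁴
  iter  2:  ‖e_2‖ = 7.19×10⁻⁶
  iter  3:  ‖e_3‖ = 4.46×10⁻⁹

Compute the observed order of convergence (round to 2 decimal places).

1.69

p ≈ ln(‖e_3‖/‖e_2‖) / ln(‖e_2‖/‖e_1‖)
  = ln(4.46×10⁻⁹/7.19×10⁻⁶) / ln(7.19×10⁻⁶/5.68×10⁻⁴)
  = ln(0.000620306) / ln(0.0126585)
  = -7.38530 / -4.36943 ≈ 1.69022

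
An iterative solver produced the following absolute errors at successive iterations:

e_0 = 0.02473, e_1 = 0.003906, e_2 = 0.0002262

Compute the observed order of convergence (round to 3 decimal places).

1.544

p ≈ ln(e_2/e_1) / ln(e_1/e_0)
  = ln(0.0002262/0.003906) / ln(0.003906/0.02473)
  = ln(0.0579109) / ln(0.157946)
  = -2.848850 / -1.845502 ≈ 1.543672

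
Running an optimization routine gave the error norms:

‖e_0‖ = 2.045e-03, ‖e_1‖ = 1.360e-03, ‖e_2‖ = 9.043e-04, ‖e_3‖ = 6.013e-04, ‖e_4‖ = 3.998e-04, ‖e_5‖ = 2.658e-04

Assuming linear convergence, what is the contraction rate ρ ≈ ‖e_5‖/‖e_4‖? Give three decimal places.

0.665

ρ ≈ ‖e_5‖/‖e_4‖ = 2.658e-04/3.998e-04 = 0.66483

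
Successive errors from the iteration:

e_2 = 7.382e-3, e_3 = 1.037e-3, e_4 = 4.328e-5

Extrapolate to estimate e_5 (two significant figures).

2.5e-7

First estimate the order: p ≈ ln(e_4/e_3) / ln(e_3/e_2) = ln(4.328e-5/1.037e-3)/ln(1.037e-3/7.382e-3) = ln(0.0417358)/ln(0.140477) ≈ 1.6184.
Then e_5 ≈ e_4·(e_4/e_3)^p = 4.328e-5·(0.0417358)^1.6184 = 4.328e-5·0.00585371 ≈ 2.533e-07.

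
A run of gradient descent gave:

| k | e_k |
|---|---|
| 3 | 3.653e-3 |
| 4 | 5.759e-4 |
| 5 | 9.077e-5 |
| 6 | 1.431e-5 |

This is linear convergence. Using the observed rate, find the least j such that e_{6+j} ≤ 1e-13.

11

Rate ρ ≈ e_6/e_5 = 1.431e-5/9.077e-5 = 0.1577.
After j more steps, e_{6+j} ≈ 1.431e-5·ρ^j; need ρ^j ≤ 1e-13/1.431e-5 = 6.98812e-09.
j ≥ ln(6.98812e-09)/ln(0.1577) = -18.7791/-1.84706 = 10.167.
So 11 more iterations are needed.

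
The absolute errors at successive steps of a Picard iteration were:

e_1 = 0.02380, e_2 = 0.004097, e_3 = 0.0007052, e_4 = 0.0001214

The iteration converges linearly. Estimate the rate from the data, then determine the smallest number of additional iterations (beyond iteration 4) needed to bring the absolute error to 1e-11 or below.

10

Rate ρ ≈ e_4/e_3 = 0.0001214/0.0007052 = 0.1721.
After j more steps, e_{4+j} ≈ 0.0001214·ρ^j; need ρ^j ≤ 1e-11/0.0001214 = 8.23723e-08.
j ≥ ln(8.23723e-08)/ln(0.1721) = -16.3120/-1.75968 = 9.270.
So 10 more iterations are needed.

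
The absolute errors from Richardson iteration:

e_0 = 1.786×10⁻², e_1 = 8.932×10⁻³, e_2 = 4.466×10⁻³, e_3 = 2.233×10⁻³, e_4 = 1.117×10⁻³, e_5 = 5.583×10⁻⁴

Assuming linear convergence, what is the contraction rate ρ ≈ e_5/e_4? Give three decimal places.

0.500

ρ ≈ e_5/e_4 = 5.583×10⁻⁴/1.117×10⁻³ = 0.49982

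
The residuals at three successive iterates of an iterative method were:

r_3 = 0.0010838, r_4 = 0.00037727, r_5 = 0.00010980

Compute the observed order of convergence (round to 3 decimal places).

p ≈ ln(r_5/r_4) / ln(r_4/r_3)
  = ln(0.00010980/0.00037727) / ln(0.00037727/0.0010838)
  = ln(0.291038) / ln(0.348099)
  = -1.234301 / -1.055268 ≈ 1.169656

1.170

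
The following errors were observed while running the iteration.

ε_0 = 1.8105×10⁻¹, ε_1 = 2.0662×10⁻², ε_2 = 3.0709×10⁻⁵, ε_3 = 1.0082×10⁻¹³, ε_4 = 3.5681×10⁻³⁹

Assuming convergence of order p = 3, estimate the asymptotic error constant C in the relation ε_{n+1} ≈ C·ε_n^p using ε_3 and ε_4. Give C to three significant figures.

3.48

C ≈ ε_4 / ε_3^3
  = 3.5681×10⁻³⁹ / (1.0082×10⁻¹³)^3
  = 3.5681×10⁻³⁹ / 1.0248e-39 ≈ 3.4817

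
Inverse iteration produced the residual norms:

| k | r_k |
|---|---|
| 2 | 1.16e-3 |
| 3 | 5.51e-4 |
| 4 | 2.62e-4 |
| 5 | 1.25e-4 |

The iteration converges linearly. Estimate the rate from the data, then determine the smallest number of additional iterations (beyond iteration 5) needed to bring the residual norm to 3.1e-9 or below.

Rate ρ ≈ r_5/r_4 = 1.25e-4/2.62e-4 = 0.4771.
After j more steps, r_{5+j} ≈ 1.25e-4·ρ^j; need ρ^j ≤ 3.1e-9/1.25e-4 = 2.48e-05.
j ≥ ln(2.48e-05)/ln(0.4771) = -10.6047/-0.74003 = 14.330.
So 15 more iterations are needed.

15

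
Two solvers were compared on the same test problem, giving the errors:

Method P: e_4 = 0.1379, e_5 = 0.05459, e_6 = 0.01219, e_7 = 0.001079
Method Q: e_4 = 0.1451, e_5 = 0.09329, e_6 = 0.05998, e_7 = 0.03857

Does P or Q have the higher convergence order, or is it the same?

P

Method P: p ≈ ln(0.001079/0.01219)/ln(0.01219/0.05459) ≈ 1.62.
Method Q: p ≈ ln(0.03857/0.05998)/ln(0.05998/0.09329) ≈ 1.00.
Method P has the higher order (≈1.6 vs ≈1.0).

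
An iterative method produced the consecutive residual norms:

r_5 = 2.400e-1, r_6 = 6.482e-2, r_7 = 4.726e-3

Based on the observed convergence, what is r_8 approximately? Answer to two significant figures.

First estimate the order: p ≈ ln(r_7/r_6) / ln(r_6/r_5) = ln(4.726e-3/6.482e-2)/ln(6.482e-2/2.400e-1) = ln(0.0729096)/ln(0.270083) ≈ 2.0004.
Then r_8 ≈ r_7·(r_7/r_6)^p = 4.726e-3·(0.0729096)^2.0004 = 4.726e-3·0.00531024 ≈ 2.51e-05.

2.5e-5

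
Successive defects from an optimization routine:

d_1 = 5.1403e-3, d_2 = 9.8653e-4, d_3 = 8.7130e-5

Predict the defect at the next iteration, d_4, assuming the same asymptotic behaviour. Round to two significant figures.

2.5e-6

First estimate the order: p ≈ ln(d_3/d_2) / ln(d_2/d_1) = ln(8.7130e-5/9.8653e-4)/ln(9.8653e-4/5.1403e-3) = ln(0.0883197)/ln(0.191921) ≈ 1.4702.
Then d_4 ≈ d_3·(d_3/d_2)^p = 8.7130e-5·(0.0883197)^1.4702 = 8.7130e-5·0.0282159 ≈ 2.458e-06.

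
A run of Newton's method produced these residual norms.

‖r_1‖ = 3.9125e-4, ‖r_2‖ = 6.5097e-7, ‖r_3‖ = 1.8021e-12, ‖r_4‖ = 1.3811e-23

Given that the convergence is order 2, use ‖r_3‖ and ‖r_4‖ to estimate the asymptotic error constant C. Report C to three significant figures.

4.25

C ≈ ‖r_4‖ / ‖r_3‖^2
  = 1.3811e-23 / (1.8021e-12)^2
  = 1.3811e-23 / 3.24756e-24 ≈ 4.2527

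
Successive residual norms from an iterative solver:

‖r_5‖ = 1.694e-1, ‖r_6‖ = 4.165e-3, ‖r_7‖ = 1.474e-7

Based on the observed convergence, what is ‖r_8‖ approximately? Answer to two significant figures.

7.2e-20

First estimate the order: p ≈ ln(‖r_7‖/‖r_6‖) / ln(‖r_6‖/‖r_5‖) = ln(1.474e-7/4.165e-3)/ln(4.165e-3/1.694e-1) = ln(3.53902e-05)/ln(0.0245868) ≈ 2.7659.
Then ‖r_8‖ ≈ ‖r_7‖·(‖r_7‖/‖r_6‖)^p = 1.474e-7·(3.53902e-05)^2.7659 = 1.474e-7·4.88265e-13 ≈ 7.197e-20.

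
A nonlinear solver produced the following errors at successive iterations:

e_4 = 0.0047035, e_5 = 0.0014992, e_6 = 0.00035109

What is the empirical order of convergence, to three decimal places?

1.270

p ≈ ln(e_6/e_5) / ln(e_5/e_4)
  = ln(0.00035109/0.0014992) / ln(0.0014992/0.0047035)
  = ln(0.234185) / ln(0.318741)
  = -1.451644 / -1.143376 ≈ 1.269612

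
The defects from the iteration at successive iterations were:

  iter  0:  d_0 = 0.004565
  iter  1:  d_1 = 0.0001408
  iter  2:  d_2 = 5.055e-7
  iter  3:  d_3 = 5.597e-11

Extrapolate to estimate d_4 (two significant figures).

First estimate the order: p ≈ ln(d_3/d_2) / ln(d_2/d_1) = ln(5.597e-11/5.055e-7)/ln(5.055e-7/0.0001408) = ln(0.000110722)/ln(0.0035902) ≈ 1.6180.
Then d_4 ≈ d_3·(d_3/d_2)^p = 5.597e-11·(0.000110722)^1.6180 = 5.597e-11·3.97714e-07 ≈ 2.226e-17.

2.2e-17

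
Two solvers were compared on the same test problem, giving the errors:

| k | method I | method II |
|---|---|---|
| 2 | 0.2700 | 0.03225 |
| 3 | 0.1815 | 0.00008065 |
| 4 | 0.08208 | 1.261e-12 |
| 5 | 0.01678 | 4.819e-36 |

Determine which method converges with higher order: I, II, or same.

Method I: p ≈ ln(0.01678/0.08208)/ln(0.08208/0.1815) ≈ 2.00.
Method II: p ≈ ln(4.819e-36/1.261e-12)/ln(1.261e-12/0.00008065) ≈ 3.00.
Method II has the higher order (≈3.0 vs ≈2.0).

II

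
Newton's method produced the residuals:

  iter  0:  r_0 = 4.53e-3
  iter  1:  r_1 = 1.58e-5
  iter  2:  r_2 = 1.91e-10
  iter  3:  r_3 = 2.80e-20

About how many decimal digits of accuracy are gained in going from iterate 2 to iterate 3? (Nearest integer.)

10

Digits gained ≈ log₁₀(r_2/r_3) = log₁₀(1.91e-10/2.80e-20) = log₁₀(6.82143e+09) ≈ 9.834.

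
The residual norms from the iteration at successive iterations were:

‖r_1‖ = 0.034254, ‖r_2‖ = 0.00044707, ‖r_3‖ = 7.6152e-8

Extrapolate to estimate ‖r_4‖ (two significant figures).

First estimate the order: p ≈ ln(‖r_3‖/‖r_2‖) / ln(‖r_2‖/‖r_1‖) = ln(7.6152e-8/0.00044707)/ln(0.00044707/0.034254) = ln(0.000170336)/ln(0.0130516) ≈ 2.0000.
Then ‖r_4‖ ≈ ‖r_3‖·(‖r_3‖/‖r_2‖)^p = 7.6152e-8·(0.000170336)^2.0000 = 7.6152e-8·2.90144e-08 ≈ 2.21e-15.

2.2e-15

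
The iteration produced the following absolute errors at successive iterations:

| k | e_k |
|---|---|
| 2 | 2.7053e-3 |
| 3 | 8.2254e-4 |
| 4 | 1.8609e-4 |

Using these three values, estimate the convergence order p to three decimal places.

1.248

p ≈ ln(e_4/e_3) / ln(e_3/e_2)
  = ln(1.8609e-4/8.2254e-4) / ln(8.2254e-4/2.7053e-3)
  = ln(0.226238) / ln(0.304048)
  = -1.486168 / -1.190570 ≈ 1.248283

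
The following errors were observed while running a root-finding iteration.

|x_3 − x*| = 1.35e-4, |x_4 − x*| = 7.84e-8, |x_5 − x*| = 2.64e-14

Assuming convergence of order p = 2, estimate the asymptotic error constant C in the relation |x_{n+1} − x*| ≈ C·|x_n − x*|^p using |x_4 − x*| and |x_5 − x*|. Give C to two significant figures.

4.3

C ≈ |x_5 − x*| / |x_4 − x*|^2
  = 2.64e-14 / (7.84e-8)^2
  = 2.64e-14 / 6.14656e-15 ≈ 4.2951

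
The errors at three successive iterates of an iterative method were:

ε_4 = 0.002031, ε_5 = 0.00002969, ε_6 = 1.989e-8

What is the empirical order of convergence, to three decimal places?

1.730

p ≈ ln(ε_6/ε_5) / ln(ε_5/ε_4)
  = ln(1.989e-8/0.00002969) / ln(0.00002969/0.002031)
  = ln(0.000669923) / ln(0.0146184)
  = -7.308348 / -4.225474 ≈ 1.729592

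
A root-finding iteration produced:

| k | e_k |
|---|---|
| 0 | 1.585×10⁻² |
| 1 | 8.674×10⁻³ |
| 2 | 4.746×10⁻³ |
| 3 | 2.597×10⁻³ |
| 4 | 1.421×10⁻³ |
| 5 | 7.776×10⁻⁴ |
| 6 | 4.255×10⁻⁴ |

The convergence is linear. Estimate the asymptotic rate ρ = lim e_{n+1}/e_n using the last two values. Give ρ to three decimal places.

ρ ≈ e_6/e_5 = 4.255×10⁻⁴/7.776×10⁻⁴ = 0.54720

0.547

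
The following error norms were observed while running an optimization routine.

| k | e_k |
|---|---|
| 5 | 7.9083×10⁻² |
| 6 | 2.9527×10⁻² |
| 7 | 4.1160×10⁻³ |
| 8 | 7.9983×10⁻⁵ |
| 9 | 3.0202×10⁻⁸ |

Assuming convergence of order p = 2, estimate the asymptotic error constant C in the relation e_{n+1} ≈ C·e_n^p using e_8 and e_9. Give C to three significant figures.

C ≈ e_9 / e_8^2
  = 3.0202×10⁻⁸ / (7.9983×10⁻⁵)^2
  = 3.0202×10⁻⁸ / 6.39728e-09 ≈ 4.7211

4.72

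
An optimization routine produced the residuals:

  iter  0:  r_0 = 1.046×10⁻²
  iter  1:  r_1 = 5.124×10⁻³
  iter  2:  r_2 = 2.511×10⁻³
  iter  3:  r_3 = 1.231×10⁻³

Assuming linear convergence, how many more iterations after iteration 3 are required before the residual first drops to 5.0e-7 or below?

11

Rate ρ ≈ r_3/r_2 = 1.231×10⁻³/2.511×10⁻³ = 0.4902.
After j more steps, r_{3+j} ≈ 1.231×10⁻³·ρ^j; need ρ^j ≤ 5.0e-7/1.231×10⁻³ = 0.000406174.
j ≥ ln(0.000406174)/ln(0.4902) = -7.8087/-0.71294 = 10.953.
So 11 more iterations are needed.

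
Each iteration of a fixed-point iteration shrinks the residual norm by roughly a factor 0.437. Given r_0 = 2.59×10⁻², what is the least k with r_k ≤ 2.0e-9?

20

After k steps, r_k ≈ 2.59×10⁻²·0.437^k.
Need 0.437^k ≤ 2.0e-9/2.59×10⁻² = 7.72201e-08.
k ≥ ln(7.72201e-08)/ln(0.437) = -16.3766/-0.82782 = 19.783.
Smallest integer k = 20.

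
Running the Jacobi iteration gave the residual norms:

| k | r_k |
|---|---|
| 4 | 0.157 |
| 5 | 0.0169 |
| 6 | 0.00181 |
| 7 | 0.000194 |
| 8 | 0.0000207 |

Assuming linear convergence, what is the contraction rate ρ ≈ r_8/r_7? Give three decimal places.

0.107

ρ ≈ r_8/r_7 = 0.0000207/0.000194 = 0.10670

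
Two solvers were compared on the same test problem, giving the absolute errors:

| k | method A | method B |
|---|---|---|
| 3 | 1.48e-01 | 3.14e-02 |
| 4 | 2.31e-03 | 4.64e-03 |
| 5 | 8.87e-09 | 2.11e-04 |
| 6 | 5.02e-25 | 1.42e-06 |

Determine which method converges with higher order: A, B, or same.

Method A: p ≈ ln(5.02e-25/8.87e-09)/ln(8.87e-09/2.31e-03) ≈ 3.00.
Method B: p ≈ ln(1.42e-06/2.11e-04)/ln(2.11e-04/4.64e-03) ≈ 1.62.
Method A has the higher order (≈3.0 vs ≈1.6).

A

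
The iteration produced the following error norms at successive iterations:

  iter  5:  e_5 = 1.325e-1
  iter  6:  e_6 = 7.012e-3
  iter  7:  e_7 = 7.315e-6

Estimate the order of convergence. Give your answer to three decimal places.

p ≈ ln(e_7/e_6) / ln(e_6/e_5)
  = ln(7.315e-6/7.012e-3) / ln(7.012e-3/1.325e-1)
  = ln(0.00104321) / ln(0.0529208)
  = -6.865453 / -2.938959 ≈ 2.336015

2.336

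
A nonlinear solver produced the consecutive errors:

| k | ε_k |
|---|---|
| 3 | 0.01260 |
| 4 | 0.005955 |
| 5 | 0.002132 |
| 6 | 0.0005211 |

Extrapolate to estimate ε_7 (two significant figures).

7.5e-5

First estimate the order: p ≈ ln(ε_6/ε_5) / ln(ε_5/ε_4) = ln(0.0005211/0.002132)/ln(0.002132/0.005955) = ln(0.244418)/ln(0.358018) ≈ 1.3716.
Then ε_7 ≈ ε_6·(ε_6/ε_5)^p = 0.0005211·(0.244418)^1.3716 = 0.0005211·0.144798 ≈ 7.545e-05.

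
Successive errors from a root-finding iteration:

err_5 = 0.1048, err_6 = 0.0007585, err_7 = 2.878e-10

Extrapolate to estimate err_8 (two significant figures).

1.6e-29

First estimate the order: p ≈ ln(err_7/err_6) / ln(err_6/err_5) = ln(2.878e-10/0.0007585)/ln(0.0007585/0.1048) = ln(3.79433e-07)/ln(0.0072376) ≈ 2.9998.
Then err_8 ≈ err_7·(err_7/err_6)^p = 2.878e-10·(3.79433e-07)^2.9998 = 2.878e-10·5.47885e-20 ≈ 1.577e-29.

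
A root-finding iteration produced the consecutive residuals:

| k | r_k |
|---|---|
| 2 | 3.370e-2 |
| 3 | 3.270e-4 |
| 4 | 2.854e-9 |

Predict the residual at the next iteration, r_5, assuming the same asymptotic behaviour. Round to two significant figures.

5.5e-22

First estimate the order: p ≈ ln(r_4/r_3) / ln(r_3/r_2) = ln(2.854e-9/3.270e-4)/ln(3.270e-4/3.370e-2) = ln(8.72783e-06)/ln(0.00970326) ≈ 2.5131.
Then r_5 ≈ r_4·(r_4/r_3)^p = 2.854e-9·(8.72783e-06)^2.5131 = 2.854e-9·1.93193e-13 ≈ 5.514e-22.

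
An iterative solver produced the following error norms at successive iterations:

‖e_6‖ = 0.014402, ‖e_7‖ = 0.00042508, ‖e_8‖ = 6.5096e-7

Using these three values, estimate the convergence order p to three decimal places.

1.840

p ≈ ln(‖e_8‖/‖e_7‖) / ln(‖e_7‖/‖e_6‖)
  = ln(6.5096e-7/0.00042508) / ln(0.00042508/0.014402)
  = ln(0.00153138) / ln(0.0295153)
  = -6.481586 / -3.522847 ≈ 1.839872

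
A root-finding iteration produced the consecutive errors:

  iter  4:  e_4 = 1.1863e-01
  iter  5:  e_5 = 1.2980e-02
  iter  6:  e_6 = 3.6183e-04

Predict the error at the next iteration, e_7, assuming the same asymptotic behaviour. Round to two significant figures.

First estimate the order: p ≈ ln(e_6/e_5) / ln(e_5/e_4) = ln(3.6183e-04/1.2980e-02)/ln(1.2980e-02/1.1863e-01) = ln(0.027876)/ln(0.109416) ≈ 1.6180.
Then e_7 ≈ e_6·(e_6/e_5)^p = 3.6183e-04·(0.027876)^1.6180 = 3.6183e-04·0.00305058 ≈ 1.104e-06.

1.1e-6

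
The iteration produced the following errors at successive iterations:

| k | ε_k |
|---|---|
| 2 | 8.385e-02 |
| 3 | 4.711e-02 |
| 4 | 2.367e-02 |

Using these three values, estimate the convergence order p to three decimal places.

p ≈ ln(ε_4/ε_3) / ln(ε_3/ε_2)
  = ln(2.367e-02/4.711e-02) / ln(4.711e-02/8.385e-02)
  = ln(0.502441) / ln(0.561837)
  = -0.688277 / -0.576544 ≈ 1.193798

1.194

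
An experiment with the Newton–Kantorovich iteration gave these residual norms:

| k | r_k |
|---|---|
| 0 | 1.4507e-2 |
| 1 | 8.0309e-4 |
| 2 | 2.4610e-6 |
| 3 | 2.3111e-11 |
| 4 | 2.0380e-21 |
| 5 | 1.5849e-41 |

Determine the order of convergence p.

2

Consecutive ratios: r_5/r_4 = 1.5849e-41/2.0380e-21 = 7.77674e-21, r_4/r_3 = 2.0380e-21/2.3111e-11 = 8.81831e-11.
p ≈ ln(7.77674e-21)/ln(8.81831e-11) = -46.3031/-23.1516 ≈ 2.00.
So the convergence is quadratic (order 2).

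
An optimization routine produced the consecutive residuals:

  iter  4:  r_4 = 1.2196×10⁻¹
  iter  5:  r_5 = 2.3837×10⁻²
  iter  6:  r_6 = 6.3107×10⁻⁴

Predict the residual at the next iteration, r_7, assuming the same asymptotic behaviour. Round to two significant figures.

2.0e-7

First estimate the order: p ≈ ln(r_6/r_5) / ln(r_5/r_4) = ln(6.3107×10⁻⁴/2.3837×10⁻²)/ln(2.3837×10⁻²/1.2196×10⁻¹) = ln(0.0264744)/ln(0.195449) ≈ 2.2246.
Then r_7 ≈ r_6·(r_6/r_5)^p = 6.3107×10⁻⁴·(0.0264744)^2.2246 = 6.3107×10⁻⁴·0.000310041 ≈ 1.957e-07.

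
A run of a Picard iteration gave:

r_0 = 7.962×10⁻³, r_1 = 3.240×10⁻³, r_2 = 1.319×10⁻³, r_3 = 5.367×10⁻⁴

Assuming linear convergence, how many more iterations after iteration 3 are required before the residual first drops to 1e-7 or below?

Rate ρ ≈ r_3/r_2 = 5.367×10⁻⁴/1.319×10⁻³ = 0.4069.
After j more steps, r_{3+j} ≈ 5.367×10⁻⁴·ρ^j; need ρ^j ≤ 1e-7/5.367×10⁻⁴ = 0.000186324.
j ≥ ln(0.000186324)/ln(0.4069) = -8.5880/-0.89919 = 9.551.
So 10 more iterations are needed.

10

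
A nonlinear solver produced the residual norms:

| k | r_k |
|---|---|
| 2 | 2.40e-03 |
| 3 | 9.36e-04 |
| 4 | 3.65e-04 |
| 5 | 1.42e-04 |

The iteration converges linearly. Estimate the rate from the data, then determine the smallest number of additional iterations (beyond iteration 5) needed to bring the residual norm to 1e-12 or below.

Rate ρ ≈ r_5/r_4 = 1.42e-04/3.65e-04 = 0.3890.
After j more steps, r_{5+j} ≈ 1.42e-04·ρ^j; need ρ^j ≤ 1e-12/1.42e-04 = 7.04225e-09.
j ≥ ln(7.04225e-09)/ln(0.3890) = -18.7713/-0.94418 = 19.881.
So 20 more iterations are needed.

20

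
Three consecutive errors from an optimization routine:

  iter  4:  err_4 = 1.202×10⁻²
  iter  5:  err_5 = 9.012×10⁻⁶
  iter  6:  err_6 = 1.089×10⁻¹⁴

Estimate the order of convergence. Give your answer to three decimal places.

p ≈ ln(err_6/err_5) / ln(err_5/err_4)
  = ln(1.089×10⁻¹⁴/9.012×10⁻⁶) / ln(9.012×10⁻⁶/1.202×10⁻²)
  = ln(1.20839e-09) / ln(0.00074975)
  = -20.533977 / -7.195771 ≈ 2.853617

2.854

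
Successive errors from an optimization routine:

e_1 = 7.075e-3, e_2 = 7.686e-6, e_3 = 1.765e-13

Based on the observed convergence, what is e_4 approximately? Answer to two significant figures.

First estimate the order: p ≈ ln(e_3/e_2) / ln(e_2/e_1) = ln(1.765e-13/7.686e-6)/ln(7.686e-6/7.075e-3) = ln(2.29638e-08)/ln(0.00108636) ≈ 2.5772.
Then e_4 ≈ e_3·(e_3/e_2)^p = 1.765e-13·(2.29638e-08)^2.5772 = 1.765e-13·2.05533e-20 ≈ 3.628e-33.

3.6e-33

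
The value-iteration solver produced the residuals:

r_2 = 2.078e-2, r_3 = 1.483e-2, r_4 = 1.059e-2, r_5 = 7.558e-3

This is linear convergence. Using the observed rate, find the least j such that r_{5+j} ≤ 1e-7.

Rate ρ ≈ r_5/r_4 = 7.558e-3/1.059e-2 = 0.7137.
After j more steps, r_{5+j} ≈ 7.558e-3·ρ^j; need ρ^j ≤ 1e-7/7.558e-3 = 1.3231e-05.
j ≥ ln(1.3231e-05)/ln(0.7137) = -11.2329/-0.33729 = 33.303.
So 34 more iterations are needed.

34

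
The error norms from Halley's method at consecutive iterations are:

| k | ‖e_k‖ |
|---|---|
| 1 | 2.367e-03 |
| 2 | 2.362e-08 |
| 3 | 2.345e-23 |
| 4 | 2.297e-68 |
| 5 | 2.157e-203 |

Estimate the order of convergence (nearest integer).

3

Consecutive ratios: ‖e_5‖/‖e_4‖ = 2.157e-203/2.297e-68 = 9.39051e-136, ‖e_4‖/‖e_3‖ = 2.297e-68/2.345e-23 = 9.79531e-46.
p ≈ ln(9.39051e-136)/ln(9.79531e-46) = -310.9119/-103.6370 ≈ 3.00.
So the convergence is cubic (order 3).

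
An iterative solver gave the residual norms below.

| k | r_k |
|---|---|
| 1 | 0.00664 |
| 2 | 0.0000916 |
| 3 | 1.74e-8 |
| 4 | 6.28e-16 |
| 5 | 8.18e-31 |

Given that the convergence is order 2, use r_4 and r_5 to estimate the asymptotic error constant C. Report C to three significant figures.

2.07

C ≈ r_5 / r_4^2
  = 8.18e-31 / (6.28e-16)^2
  = 8.18e-31 / 3.94384e-31 ≈ 2.0741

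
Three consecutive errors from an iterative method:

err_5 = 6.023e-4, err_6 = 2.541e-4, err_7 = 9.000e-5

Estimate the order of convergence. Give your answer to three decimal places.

p ≈ ln(err_7/err_6) / ln(err_6/err_5)
  = ln(9.000e-5/2.541e-4) / ln(2.541e-4/6.023e-4)
  = ln(0.354191) / ln(0.421883)
  = -1.037919 / -0.863027 ≈ 1.202650

1.203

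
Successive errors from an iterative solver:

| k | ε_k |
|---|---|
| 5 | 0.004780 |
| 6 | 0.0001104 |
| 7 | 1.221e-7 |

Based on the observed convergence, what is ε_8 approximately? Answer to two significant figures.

First estimate the order: p ≈ ln(ε_7/ε_6) / ln(ε_6/ε_5) = ln(1.221e-7/0.0001104)/ln(0.0001104/0.004780) = ln(0.00110598)/ln(0.0230962) ≈ 1.8065.
Then ε_8 ≈ ε_7·(ε_7/ε_6)^p = 1.221e-7·(0.00110598)^1.8065 = 1.221e-7·4.56593e-06 ≈ 5.575e-13.

5.6e-13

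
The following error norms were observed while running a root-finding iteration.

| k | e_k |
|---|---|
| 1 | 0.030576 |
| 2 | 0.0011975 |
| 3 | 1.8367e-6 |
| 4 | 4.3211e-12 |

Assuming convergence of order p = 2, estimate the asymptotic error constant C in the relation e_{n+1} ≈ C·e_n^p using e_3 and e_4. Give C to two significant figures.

1.3

C ≈ e_4 / e_3^2
  = 4.3211e-12 / (1.8367e-6)^2
  = 4.3211e-12 / 3.37347e-12 ≈ 1.2809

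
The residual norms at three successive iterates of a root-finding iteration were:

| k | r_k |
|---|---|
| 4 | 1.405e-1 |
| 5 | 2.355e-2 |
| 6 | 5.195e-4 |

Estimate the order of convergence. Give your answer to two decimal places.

p ≈ ln(r_6/r_5) / ln(r_5/r_4)
  = ln(5.195e-4/2.355e-2) / ln(2.355e-2/1.405e-1)
  = ln(0.0220594) / ln(0.167616)
  = -3.81402 / -1.78608 ≈ 2.13541

2.14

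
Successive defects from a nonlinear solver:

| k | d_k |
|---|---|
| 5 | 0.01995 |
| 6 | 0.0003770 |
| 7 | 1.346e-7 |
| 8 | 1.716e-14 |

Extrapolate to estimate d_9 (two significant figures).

First estimate the order: p ≈ ln(d_8/d_7) / ln(d_7/d_6) = ln(1.716e-14/1.346e-7)/ln(1.346e-7/0.0003770) = ln(1.27489e-07)/ln(0.000357029) ≈ 2.0000.
Then d_9 ≈ d_8·(d_8/d_7)^p = 1.716e-14·(1.27489e-07)^2.0000 = 1.716e-14·1.62534e-14 ≈ 2.789e-28.

2.8e-28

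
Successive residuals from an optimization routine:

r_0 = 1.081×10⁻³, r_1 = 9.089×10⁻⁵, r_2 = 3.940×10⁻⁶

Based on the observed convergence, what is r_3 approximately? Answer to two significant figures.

First estimate the order: p ≈ ln(r_2/r_1) / ln(r_1/r_0) = ln(3.940×10⁻⁶/9.089×10⁻⁵)/ln(9.089×10⁻⁵/1.081×10⁻³) = ln(0.0433491)/ln(0.0840796) ≈ 1.2676.
Then r_3 ≈ r_2·(r_2/r_1)^p = 3.940×10⁻⁶·(0.0433491)^1.2676 = 3.940×10⁻⁶·0.018717 ≈ 7.374e-08.

7.4e-8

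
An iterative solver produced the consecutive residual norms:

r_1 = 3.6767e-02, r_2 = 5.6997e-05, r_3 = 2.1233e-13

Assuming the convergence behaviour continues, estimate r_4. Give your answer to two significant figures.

1.1e-38

First estimate the order: p ≈ ln(r_3/r_2) / ln(r_2/r_1) = ln(2.1233e-13/5.6997e-05)/ln(5.6997e-05/3.6767e-02) = ln(3.72528e-09)/ln(0.00155022) ≈ 3.0000.
Then r_4 ≈ r_3·(r_3/r_2)^p = 2.1233e-13·(3.72528e-09)^3.0000 = 2.1233e-13·5.16984e-26 ≈ 1.098e-38.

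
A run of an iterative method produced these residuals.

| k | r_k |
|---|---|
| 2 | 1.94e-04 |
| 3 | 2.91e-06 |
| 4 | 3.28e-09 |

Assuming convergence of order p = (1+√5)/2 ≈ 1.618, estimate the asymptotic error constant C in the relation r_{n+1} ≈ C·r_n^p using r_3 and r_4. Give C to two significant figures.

3.0

C ≈ r_4 / r_3^1.618
  = 3.28e-09 / (2.91e-06)^1.618
  = 3.28e-09 / 1.10301e-09 ≈ 2.9737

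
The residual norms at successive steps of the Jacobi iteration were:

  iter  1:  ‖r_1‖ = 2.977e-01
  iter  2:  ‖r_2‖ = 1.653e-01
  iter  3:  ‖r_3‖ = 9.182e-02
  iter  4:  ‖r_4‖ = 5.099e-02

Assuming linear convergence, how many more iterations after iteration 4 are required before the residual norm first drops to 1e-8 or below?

27

Rate ρ ≈ ‖r_4‖/‖r_3‖ = 5.099e-02/9.182e-02 = 0.5553.
After j more steps, ‖r_{4+j}‖ ≈ 5.099e-02·ρ^j; need ρ^j ≤ 1e-8/5.099e-02 = 1.96117e-07.
j ≥ ln(1.96117e-07)/ln(0.5553) = -15.4446/-0.58825 = 26.255.
So 27 more iterations are needed.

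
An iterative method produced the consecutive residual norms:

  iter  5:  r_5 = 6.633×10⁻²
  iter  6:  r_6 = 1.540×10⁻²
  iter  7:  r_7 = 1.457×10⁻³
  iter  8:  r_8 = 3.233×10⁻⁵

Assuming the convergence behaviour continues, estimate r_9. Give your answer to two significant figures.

First estimate the order: p ≈ ln(r_8/r_7) / ln(r_7/r_6) = ln(3.233×10⁻⁵/1.457×10⁻³)/ln(1.457×10⁻³/1.540×10⁻²) = ln(0.0221894)/ln(0.0946104) ≈ 1.6150.
Then r_9 ≈ r_8·(r_8/r_7)^p = 3.233×10⁻⁵·(0.0221894)^1.6150 = 3.233×10⁻⁵·0.00213317 ≈ 6.897e-08.

6.9e-8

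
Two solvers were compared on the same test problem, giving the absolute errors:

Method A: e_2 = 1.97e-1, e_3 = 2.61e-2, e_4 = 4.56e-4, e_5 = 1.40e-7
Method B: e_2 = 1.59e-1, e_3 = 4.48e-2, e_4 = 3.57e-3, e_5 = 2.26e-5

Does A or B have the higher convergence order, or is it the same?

same

Method A: p ≈ ln(1.40e-7/4.56e-4)/ln(4.56e-4/2.61e-2) ≈ 2.00.
Method B: p ≈ ln(2.26e-5/3.57e-3)/ln(3.57e-3/4.48e-2) ≈ 2.00.
Both orders ≈ 2.0 — effectively the same.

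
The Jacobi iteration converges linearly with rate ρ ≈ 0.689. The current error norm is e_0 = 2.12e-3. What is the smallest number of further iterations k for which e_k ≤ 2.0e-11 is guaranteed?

After k steps, e_k ≈ 2.12e-3·0.689^k.
Need 0.689^k ≤ 2.0e-11/2.12e-3 = 9.43396e-09.
k ≥ ln(9.43396e-09)/ln(0.689) = -18.4789/-0.37251 = 49.606.
Smallest integer k = 50.

50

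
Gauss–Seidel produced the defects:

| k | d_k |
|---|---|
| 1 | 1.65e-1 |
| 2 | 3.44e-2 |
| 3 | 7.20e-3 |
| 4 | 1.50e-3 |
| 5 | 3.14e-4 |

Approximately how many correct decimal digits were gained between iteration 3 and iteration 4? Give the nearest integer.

Digits gained ≈ log₁₀(d_3/d_4) = log₁₀(7.20e-3/1.50e-3) = log₁₀(4.8) ≈ 0.681.

1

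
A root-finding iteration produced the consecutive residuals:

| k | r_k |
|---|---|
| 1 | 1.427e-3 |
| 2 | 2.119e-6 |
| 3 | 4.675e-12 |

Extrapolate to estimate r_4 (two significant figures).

2.3e-23

First estimate the order: p ≈ ln(r_3/r_2) / ln(r_2/r_1) = ln(4.675e-12/2.119e-6)/ln(2.119e-6/1.427e-3) = ln(2.20623e-06)/ln(0.00148493) ≈ 1.9999.
Then r_4 ≈ r_3·(r_3/r_2)^p = 4.675e-12·(2.20623e-06)^1.9999 = 4.675e-12·4.87379e-12 ≈ 2.278e-23.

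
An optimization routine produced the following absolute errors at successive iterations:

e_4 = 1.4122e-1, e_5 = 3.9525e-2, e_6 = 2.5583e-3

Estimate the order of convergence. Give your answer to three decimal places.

p ≈ ln(e_6/e_5) / ln(e_5/e_4)
  = ln(2.5583e-3/3.9525e-2) / ln(3.9525e-2/1.4122e-1)
  = ln(0.0647261) / ln(0.279882)
  = -2.737591 / -1.273387 ≈ 2.149850

2.150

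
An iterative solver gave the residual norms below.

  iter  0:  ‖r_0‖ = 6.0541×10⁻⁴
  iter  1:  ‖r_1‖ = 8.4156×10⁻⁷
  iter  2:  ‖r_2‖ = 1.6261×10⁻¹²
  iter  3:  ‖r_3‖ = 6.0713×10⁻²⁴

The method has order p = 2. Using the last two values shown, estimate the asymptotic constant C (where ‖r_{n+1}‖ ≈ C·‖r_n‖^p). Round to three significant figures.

C ≈ ‖r_3‖ / ‖r_2‖^2
  = 6.0713×10⁻²⁴ / (1.6261×10⁻¹²)^2
  = 6.0713×10⁻²⁴ / 2.6442e-24 ≈ 2.2961

2.30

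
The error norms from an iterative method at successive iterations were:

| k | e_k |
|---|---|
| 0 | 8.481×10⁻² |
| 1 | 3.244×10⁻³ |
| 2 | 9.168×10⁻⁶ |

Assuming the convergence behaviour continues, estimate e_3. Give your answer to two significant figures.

First estimate the order: p ≈ ln(e_2/e_1) / ln(e_1/e_0) = ln(9.168×10⁻⁶/3.244×10⁻³)/ln(3.244×10⁻³/8.481×10⁻²) = ln(0.00282614)/ln(0.0382502) ≈ 1.7983.
Then e_3 ≈ e_2·(e_2/e_1)^p = 9.168×10⁻⁶·(0.00282614)^1.7983 = 9.168×10⁻⁶·2.60905e-05 ≈ 2.392e-10.

2.4e-10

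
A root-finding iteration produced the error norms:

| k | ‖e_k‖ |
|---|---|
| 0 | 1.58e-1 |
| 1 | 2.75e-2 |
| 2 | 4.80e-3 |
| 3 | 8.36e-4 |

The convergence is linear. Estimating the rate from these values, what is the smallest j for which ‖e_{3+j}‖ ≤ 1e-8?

7

Rate ρ ≈ ‖e_3‖/‖e_2‖ = 8.36e-4/4.80e-3 = 0.1742.
After j more steps, ‖e_{3+j}‖ ≈ 8.36e-4·ρ^j; need ρ^j ≤ 1e-8/8.36e-4 = 1.19617e-05.
j ≥ ln(1.19617e-05)/ln(0.1742) = -11.3338/-1.74755 = 6.486.
So 7 more iterations are needed.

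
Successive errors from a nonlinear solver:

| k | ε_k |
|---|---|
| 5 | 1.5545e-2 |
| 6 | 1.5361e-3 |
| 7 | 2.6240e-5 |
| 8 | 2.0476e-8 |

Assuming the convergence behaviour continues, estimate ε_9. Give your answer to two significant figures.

7.0e-14

First estimate the order: p ≈ ln(ε_8/ε_7) / ln(ε_7/ε_6) = ln(2.0476e-8/2.6240e-5)/ln(2.6240e-5/1.5361e-3) = ln(0.000780335)/ln(0.0170822) ≈ 1.7583.
Then ε_9 ≈ ε_8·(ε_8/ε_7)^p = 2.0476e-8·(0.000780335)^1.7583 = 2.0476e-8·3.43319e-06 ≈ 7.03e-14.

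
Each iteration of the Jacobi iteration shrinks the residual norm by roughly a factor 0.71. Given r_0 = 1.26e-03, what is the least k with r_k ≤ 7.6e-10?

After k steps, r_k ≈ 1.26e-03·0.71^k.
Need 0.71^k ≤ 7.6e-10/1.26e-03 = 6.03175e-07.
k ≥ ln(6.03175e-07)/ln(0.71) = -14.3211/-0.34249 = 41.815.
Smallest integer k = 42.

42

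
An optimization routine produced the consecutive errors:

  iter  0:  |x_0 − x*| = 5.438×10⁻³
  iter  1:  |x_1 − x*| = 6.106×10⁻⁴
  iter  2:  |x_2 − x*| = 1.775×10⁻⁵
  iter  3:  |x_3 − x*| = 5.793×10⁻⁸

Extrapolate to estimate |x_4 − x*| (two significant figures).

First estimate the order: p ≈ ln(|x_3 − x*|/|x_2 − x*|) / ln(|x_2 − x*|/|x_1 − x*|) = ln(5.793×10⁻⁸/1.775×10⁻⁵)/ln(1.775×10⁻⁵/6.106×10⁻⁴) = ln(0.00326366)/ln(0.0290698) ≈ 1.6181.
Then |x_4 − x*| ≈ |x_3 − x*|·(|x_3 − x*|/|x_2 − x*|)^p = 5.793×10⁻⁸·(0.00326366)^1.6181 = 5.793×10⁻⁸·9.48257e-05 ≈ 5.493e-12.

5.5e-12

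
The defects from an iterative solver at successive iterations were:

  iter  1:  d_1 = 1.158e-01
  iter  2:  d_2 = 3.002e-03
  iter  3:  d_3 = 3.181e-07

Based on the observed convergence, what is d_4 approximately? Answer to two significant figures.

First estimate the order: p ≈ ln(d_3/d_2) / ln(d_2/d_1) = ln(3.181e-07/3.002e-03)/ln(3.002e-03/1.158e-01) = ln(0.000105963)/ln(0.025924) ≈ 2.5057.
Then d_4 ≈ d_3·(d_3/d_2)^p = 3.181e-07·(0.000105963)^2.5057 = 3.181e-07·1.09706e-10 ≈ 3.49e-17.

3.5e-17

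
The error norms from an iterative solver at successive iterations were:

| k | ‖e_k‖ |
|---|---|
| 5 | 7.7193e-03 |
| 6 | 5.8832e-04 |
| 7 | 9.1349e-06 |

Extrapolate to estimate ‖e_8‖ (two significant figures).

1.1e-8

First estimate the order: p ≈ ln(‖e_7‖/‖e_6‖) / ln(‖e_6‖/‖e_5‖) = ln(9.1349e-06/5.8832e-04)/ln(5.8832e-04/7.7193e-03) = ln(0.0155271)/ln(0.0762142) ≈ 1.6180.
Then ‖e_8‖ ≈ ‖e_7‖·(‖e_7‖/‖e_6‖)^p = 9.1349e-06·(0.0155271)^1.6180 = 9.1349e-06·0.00118354 ≈ 1.081e-08.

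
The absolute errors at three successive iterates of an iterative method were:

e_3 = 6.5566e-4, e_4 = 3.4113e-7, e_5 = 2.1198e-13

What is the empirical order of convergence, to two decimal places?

1.89

p ≈ ln(e_5/e_4) / ln(e_4/e_3)
  = ln(2.1198e-13/3.4113e-7) / ln(3.4113e-7/6.5566e-4)
  = ln(6.21405e-07) / ln(0.000520285)
  = -14.29128 / -7.56113 ≈ 1.89010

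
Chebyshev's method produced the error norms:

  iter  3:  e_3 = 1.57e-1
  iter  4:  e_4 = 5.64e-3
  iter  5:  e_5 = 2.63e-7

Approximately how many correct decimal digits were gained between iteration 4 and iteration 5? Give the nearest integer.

Digits gained ≈ log₁₀(e_4/e_5) = log₁₀(5.64e-3/2.63e-7) = log₁₀(21444.9) ≈ 4.331.

4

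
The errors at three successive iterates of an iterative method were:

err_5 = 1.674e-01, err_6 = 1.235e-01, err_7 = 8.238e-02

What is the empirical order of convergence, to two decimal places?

1.33

p ≈ ln(err_7/err_6) / ln(err_6/err_5)
  = ln(8.238e-02/1.235e-01) / ln(1.235e-01/1.674e-01)
  = ln(0.667045) / ln(0.737754)
  = -0.40490 / -0.30414 ≈ 1.33129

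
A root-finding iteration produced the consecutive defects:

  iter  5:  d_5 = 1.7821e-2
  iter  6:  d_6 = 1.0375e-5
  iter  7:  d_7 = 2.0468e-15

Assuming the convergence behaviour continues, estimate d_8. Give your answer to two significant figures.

First estimate the order: p ≈ ln(d_7/d_6) / ln(d_6/d_5) = ln(2.0468e-15/1.0375e-5)/ln(1.0375e-5/1.7821e-2) = ln(1.97282e-10)/ln(0.000582178) ≈ 3.0000.
Then d_8 ≈ d_7·(d_7/d_6)^p = 2.0468e-15·(1.97282e-10)^3.0000 = 2.0468e-15·7.67825e-30 ≈ 1.572e-44.

1.6e-44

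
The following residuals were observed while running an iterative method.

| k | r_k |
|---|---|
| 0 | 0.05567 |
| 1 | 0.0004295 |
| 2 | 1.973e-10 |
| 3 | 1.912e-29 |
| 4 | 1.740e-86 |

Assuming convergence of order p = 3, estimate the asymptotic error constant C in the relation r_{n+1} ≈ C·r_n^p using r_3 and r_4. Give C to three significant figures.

2.49

C ≈ r_4 / r_3^3
  = 1.740e-86 / (1.912e-29)^3
  = 1.740e-86 / 6.98978e-87 ≈ 2.4893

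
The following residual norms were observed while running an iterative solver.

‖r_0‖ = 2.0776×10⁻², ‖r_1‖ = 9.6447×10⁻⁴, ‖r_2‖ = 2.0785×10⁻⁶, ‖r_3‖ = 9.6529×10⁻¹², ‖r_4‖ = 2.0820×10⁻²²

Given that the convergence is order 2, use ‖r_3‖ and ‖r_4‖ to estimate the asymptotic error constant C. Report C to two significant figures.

C ≈ ‖r_4‖ / ‖r_3‖^2
  = 2.0820×10⁻²² / (9.6529×10⁻¹²)^2
  = 2.0820×10⁻²² / 9.31785e-23 ≈ 2.2344

2.2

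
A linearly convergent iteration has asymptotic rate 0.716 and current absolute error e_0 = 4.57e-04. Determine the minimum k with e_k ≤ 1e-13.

After k steps, e_k ≈ 4.57e-04·0.716^k.
Need 0.716^k ≤ 1e-13/4.57e-04 = 2.18818e-10.
k ≥ ln(2.18818e-10)/ln(0.716) = -22.2428/-0.33408 = 66.579.
Smallest integer k = 67.

67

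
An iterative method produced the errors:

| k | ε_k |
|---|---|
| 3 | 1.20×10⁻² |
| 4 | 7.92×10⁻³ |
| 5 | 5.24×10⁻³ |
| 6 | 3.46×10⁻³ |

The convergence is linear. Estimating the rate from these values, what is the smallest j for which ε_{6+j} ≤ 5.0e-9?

Rate ρ ≈ ε_6/ε_5 = 3.46×10⁻³/5.24×10⁻³ = 0.6603.
After j more steps, ε_{6+j} ≈ 3.46×10⁻³·ρ^j; need ρ^j ≤ 5.0e-9/3.46×10⁻³ = 1.44509e-06.
j ≥ ln(1.44509e-06)/ln(0.6603) = -13.4473/-0.41506 = 32.398.
So 33 more iterations are needed.

33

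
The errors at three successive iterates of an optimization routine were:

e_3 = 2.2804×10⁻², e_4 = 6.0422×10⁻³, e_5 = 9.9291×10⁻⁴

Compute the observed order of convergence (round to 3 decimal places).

p ≈ ln(e_5/e_4) / ln(e_4/e_3)
  = ln(9.9291×10⁻⁴/6.0422×10⁻³) / ln(6.0422×10⁻³/2.2804×10⁻²)
  = ln(0.164329) / ln(0.264962)
  = -1.805885 / -1.328169 ≈ 1.359680

1.360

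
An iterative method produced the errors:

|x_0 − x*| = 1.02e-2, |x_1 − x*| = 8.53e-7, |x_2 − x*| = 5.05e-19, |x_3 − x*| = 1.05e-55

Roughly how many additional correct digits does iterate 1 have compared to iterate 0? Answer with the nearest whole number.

4

Digits gained ≈ log₁₀(|x_0 − x*|/|x_1 − x*|) = log₁₀(1.02e-2/8.53e-7) = log₁₀(11957.8) ≈ 4.078.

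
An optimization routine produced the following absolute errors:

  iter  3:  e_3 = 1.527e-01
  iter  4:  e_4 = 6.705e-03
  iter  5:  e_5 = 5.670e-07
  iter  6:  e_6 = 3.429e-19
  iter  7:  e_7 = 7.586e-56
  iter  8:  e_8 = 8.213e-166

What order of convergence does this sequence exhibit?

Consecutive ratios: e_8/e_7 = 8.213e-166/7.586e-56 = 1.08265e-110, e_7/e_6 = 7.586e-56/3.429e-19 = 2.21231e-37.
p ≈ ln(1.08265e-110)/ln(2.21231e-37) = -253.2049/-84.4016 ≈ 3.00.
So the convergence is cubic (order 3).

3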